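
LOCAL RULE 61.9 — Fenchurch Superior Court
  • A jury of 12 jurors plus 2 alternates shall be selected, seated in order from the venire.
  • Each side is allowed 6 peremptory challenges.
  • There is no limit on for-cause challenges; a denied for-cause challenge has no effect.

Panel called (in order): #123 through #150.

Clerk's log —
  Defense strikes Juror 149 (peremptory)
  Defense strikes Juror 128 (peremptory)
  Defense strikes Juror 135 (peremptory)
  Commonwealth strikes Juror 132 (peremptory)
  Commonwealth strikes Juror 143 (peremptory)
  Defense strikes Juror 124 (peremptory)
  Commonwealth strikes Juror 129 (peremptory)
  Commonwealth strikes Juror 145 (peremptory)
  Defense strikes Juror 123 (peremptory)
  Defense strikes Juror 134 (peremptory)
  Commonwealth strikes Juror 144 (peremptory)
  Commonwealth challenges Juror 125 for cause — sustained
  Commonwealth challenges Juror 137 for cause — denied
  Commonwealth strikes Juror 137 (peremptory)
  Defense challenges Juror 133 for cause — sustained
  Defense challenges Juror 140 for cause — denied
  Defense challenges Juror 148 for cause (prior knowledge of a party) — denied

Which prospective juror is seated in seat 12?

147

Removed: #123, #124, #125, #128, #129, #132, #133, #134, #135, #137, #143, #144, #145, #149. (#140, #148 stay — for-cause denied.)
Filling seats in venire order through position 12: #126, #127, #130, #131, #136, #138, #139, #140, #141, #142, #146, #147.
So seat 12 is #147.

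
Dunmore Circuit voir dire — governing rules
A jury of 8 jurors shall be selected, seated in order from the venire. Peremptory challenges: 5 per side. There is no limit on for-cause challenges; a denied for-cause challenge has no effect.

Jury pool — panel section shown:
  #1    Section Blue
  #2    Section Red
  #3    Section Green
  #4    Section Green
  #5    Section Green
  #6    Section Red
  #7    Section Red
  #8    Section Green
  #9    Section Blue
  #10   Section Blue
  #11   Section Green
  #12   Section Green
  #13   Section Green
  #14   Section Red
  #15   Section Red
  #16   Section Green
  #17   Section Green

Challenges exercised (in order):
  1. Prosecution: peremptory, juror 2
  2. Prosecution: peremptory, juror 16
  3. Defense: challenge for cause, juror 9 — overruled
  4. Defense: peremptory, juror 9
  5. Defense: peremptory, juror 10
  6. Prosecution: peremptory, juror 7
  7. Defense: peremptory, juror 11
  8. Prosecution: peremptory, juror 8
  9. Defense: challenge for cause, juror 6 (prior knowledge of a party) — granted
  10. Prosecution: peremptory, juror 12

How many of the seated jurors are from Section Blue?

1

Removed: #2, #6, #7, #8, #9, #10, #11, #12, #16.
Seated jurors 1–8: #1, #3, #4, #5, #13, #14, #15, #17.
Of those, in Section Blue: #1 → 1.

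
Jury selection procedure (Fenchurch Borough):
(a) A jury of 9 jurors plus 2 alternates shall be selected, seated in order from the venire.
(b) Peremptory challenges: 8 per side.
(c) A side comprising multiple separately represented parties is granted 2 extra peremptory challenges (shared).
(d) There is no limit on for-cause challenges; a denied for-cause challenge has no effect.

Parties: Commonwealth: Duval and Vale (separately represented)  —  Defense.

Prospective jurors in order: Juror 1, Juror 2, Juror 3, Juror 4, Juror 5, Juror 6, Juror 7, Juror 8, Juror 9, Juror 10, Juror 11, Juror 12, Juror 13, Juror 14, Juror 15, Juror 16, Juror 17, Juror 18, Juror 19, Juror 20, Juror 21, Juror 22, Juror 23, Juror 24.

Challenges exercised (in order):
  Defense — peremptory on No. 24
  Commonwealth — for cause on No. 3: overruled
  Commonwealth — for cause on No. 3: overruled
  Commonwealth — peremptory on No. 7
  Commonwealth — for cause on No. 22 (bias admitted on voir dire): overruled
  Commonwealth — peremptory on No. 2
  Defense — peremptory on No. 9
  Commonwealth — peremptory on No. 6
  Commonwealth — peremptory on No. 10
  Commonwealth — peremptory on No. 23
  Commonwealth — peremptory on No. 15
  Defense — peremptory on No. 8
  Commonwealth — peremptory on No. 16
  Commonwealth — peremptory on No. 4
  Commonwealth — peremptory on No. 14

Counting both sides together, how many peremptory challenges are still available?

Commonwealth allotment: 8 base + 2 multi-party = 10. Defense allotment: 8.
Commonwealth peremptories used: #7, #2, #6, #10, #23, #15, #16, #4, #14 — 9 (for-cause on #3, #3, #22 don't count).
Defense peremptories used: #24, #9, #8 — 3.
Remaining: (10 − 9) + (8 − 3) = 6.

6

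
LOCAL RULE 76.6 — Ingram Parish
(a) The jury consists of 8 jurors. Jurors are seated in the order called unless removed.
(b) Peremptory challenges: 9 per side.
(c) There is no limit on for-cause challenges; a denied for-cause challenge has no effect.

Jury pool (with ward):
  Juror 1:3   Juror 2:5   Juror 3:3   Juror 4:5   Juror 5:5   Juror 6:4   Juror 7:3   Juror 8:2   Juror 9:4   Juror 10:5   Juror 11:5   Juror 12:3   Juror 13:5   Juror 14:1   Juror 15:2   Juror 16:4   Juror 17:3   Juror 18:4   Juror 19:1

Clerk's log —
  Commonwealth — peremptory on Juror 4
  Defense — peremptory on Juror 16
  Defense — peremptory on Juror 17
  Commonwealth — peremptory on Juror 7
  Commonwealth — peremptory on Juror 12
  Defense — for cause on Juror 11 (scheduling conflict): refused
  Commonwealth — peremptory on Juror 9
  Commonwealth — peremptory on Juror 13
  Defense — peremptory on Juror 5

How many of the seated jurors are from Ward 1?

1

Removed: #4, #5, #7, #9, #12, #13, #16, #17.
Seated jurors 1–8: #1, #2, #3, #6, #8, #10, #11, #14.
Of those, in Ward 1: #14 → 1.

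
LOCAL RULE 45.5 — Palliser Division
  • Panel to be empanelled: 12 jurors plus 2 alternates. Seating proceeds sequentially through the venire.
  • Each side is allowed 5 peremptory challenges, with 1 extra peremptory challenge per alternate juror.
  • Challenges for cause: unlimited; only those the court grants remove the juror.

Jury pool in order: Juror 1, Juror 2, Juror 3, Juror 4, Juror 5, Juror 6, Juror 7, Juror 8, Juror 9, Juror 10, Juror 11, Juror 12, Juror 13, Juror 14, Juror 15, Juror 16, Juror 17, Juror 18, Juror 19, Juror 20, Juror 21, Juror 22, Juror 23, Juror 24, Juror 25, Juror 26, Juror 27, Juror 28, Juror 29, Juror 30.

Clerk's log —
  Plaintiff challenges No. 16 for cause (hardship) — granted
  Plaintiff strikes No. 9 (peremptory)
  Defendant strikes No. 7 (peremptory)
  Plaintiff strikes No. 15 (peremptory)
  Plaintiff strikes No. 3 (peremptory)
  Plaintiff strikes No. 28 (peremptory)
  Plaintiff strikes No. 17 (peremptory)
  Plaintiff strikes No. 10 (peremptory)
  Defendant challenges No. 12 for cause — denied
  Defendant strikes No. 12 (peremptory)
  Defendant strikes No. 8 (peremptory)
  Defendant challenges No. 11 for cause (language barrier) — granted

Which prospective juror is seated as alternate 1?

23

Removed: #3, #7, #8, #9, #10, #11, #12, #15, #16, #17, #28.
Filling seats in venire order through position 13: #1, #2, #4, #5, #6, #13, #14, #18, #19, #20, #21, #22, #23.
So alternate 1 is #23.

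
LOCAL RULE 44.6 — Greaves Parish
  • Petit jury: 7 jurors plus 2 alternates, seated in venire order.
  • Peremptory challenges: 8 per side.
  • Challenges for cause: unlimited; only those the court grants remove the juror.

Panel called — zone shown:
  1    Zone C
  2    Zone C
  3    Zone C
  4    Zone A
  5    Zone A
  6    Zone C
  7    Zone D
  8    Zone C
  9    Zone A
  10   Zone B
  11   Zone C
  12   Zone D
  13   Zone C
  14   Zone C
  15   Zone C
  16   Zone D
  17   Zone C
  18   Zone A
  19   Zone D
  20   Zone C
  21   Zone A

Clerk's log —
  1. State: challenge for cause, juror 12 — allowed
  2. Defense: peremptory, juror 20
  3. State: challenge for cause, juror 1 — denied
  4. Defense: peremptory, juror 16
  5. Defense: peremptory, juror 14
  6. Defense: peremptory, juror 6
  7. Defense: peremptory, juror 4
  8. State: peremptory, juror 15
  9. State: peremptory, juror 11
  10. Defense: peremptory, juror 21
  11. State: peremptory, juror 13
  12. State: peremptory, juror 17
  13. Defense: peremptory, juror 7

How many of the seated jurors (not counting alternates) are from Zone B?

1

Removed: #4, #6, #7, #11, #12, #13, #14, #15, #16, #17, #20, #21.
Seated jurors 1–7: #1, #2, #3, #5, #8, #9, #10 (alternates #18, #19 not counted).
Of those, in Zone B: #10 → 1.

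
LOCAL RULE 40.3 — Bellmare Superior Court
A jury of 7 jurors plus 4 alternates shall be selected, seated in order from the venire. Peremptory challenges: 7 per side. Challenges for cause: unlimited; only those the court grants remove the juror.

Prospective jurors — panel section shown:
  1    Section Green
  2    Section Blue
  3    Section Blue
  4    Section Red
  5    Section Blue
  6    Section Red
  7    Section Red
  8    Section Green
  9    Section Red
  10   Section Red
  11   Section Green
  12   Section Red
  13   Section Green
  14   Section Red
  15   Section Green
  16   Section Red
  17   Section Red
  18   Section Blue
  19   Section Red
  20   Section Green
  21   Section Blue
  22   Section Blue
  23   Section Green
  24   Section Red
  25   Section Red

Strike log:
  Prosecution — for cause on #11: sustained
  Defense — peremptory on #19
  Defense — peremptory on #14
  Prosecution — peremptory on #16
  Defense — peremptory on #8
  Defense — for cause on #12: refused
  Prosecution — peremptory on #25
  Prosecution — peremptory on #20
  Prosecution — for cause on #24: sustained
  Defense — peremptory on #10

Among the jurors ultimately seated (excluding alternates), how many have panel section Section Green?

1

Removed: #8, #10, #11, #14, #16, #19, #20, #24, #25.
Seated jurors 1–7: #1, #2, #3, #4, #5, #6, #7 (alternates #9, #12, #13, #15 not counted).
Of those, in Section Green: #1 → 1.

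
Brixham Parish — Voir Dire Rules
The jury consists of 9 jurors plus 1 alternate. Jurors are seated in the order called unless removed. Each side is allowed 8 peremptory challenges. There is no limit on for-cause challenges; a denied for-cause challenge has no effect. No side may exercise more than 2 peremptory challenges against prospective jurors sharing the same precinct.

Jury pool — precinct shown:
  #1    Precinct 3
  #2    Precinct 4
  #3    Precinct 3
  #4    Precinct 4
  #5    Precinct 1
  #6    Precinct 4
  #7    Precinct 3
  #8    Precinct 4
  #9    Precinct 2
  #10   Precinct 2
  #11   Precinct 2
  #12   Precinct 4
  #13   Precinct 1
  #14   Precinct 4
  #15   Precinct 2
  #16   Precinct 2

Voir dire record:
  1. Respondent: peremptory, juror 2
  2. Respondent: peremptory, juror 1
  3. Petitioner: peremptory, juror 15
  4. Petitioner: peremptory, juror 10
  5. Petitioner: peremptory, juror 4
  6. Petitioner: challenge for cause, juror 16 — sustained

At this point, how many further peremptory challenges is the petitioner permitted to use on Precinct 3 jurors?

2

Petitioner peremptories so far: #15, #10, #4 — 3 of 8 used, 5 left overall.
Against Precinct 3: none yet — per-precinct cap 2 leaves 2.
Binding limit: min(5, 2) = 2.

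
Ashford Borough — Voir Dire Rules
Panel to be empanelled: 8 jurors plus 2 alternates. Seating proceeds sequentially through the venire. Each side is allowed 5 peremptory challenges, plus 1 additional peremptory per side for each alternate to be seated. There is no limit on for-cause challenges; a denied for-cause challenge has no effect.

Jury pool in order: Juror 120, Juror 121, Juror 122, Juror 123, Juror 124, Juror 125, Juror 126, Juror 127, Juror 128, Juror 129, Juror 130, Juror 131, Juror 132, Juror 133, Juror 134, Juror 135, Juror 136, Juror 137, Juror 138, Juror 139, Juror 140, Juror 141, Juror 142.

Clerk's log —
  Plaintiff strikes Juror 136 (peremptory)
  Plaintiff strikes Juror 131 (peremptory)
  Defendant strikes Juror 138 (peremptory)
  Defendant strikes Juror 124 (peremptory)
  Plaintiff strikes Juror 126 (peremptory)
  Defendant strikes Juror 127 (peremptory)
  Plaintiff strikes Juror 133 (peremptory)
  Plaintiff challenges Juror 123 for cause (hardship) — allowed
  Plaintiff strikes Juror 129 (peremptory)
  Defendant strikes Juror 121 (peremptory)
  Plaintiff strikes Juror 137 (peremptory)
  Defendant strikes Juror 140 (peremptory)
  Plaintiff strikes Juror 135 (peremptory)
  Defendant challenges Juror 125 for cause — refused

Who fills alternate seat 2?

142

Removed: #121, #123, #124, #126, #127, #129, #131, #133, #135, #136, #137, #138, #140. (#125 stays — for-cause denied.)
Filling seats in venire order through position 10: #120, #122, #125, #128, #130, #132, #134, #139, #141, #142.
So alternate 2 is #142.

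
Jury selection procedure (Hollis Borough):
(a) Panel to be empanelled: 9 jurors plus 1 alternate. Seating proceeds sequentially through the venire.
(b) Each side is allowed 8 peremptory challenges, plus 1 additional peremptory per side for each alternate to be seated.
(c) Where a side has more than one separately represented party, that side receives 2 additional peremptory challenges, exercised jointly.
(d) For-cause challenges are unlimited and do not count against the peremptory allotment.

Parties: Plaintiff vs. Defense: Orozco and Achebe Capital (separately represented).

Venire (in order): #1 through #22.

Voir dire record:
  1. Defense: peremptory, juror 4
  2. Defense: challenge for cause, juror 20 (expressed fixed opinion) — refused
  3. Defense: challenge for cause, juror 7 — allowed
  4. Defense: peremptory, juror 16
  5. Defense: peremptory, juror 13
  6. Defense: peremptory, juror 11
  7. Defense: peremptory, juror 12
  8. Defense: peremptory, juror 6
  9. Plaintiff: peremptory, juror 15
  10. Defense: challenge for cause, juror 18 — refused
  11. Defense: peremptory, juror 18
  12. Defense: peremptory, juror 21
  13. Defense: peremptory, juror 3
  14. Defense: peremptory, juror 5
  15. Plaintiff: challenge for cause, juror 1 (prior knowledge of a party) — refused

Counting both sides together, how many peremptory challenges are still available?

9

Plaintiff allotment: 8 base + 1 × 1 alternate = 9. Defense allotment: 8 base + 1 × 1 alternate + 2 multi-party = 11.
Plaintiff peremptories used: #15 — 1 (the for-cause on #1 doesn't count).
Defense peremptories used: #4, #16, #13, #11, #12, #6, #18, #21, #3, #5 — 10 (for-cause on #20, #7, #18 don't count).
Remaining: (9 − 1) + (11 − 10) = 9.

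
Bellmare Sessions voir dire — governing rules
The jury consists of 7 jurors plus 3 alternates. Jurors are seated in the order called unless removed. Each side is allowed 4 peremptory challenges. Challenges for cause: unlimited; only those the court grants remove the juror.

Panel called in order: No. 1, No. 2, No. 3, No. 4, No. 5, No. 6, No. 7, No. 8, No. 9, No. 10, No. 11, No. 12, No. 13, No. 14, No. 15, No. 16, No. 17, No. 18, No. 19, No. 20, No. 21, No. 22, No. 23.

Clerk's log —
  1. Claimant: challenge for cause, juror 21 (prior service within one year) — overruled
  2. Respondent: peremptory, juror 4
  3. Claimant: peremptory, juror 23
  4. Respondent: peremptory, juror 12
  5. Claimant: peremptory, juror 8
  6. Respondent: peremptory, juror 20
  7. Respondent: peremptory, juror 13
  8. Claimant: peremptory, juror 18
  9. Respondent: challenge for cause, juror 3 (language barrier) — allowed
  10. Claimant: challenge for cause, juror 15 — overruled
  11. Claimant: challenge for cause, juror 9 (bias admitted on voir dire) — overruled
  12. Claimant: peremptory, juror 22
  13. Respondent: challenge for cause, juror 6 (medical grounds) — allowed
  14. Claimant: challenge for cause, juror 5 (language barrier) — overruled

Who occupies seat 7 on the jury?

Removed: #3, #4, #6, #8, #12, #13, #18, #20, #22, #23. (#5, #9, #15, #21 stay — for-cause denied.)
Seating in order: seats 1–7 → #1, #2, #5, #7, #9, #10, #11; alternates → #14, #15, #16.
So seat 7 is #11.

11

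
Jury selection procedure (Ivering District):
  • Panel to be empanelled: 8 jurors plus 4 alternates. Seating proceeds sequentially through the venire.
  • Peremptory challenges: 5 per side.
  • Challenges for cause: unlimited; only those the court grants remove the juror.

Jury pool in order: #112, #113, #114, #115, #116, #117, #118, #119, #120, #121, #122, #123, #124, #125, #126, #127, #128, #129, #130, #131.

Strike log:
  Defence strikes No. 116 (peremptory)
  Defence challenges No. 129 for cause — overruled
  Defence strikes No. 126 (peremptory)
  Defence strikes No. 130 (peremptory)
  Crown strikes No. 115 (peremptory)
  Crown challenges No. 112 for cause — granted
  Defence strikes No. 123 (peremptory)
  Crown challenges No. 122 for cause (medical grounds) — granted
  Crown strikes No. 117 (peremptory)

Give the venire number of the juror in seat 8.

125

Removed: #112, #115, #116, #117, #122, #123, #126, #130. (#129 stays — for-cause denied.)
Seating in order: seats 1–8 → #113, #114, #118, #119, #120, #121, #124, #125; alternates → #127, #128, #129, #131.
So seat 8 is #125.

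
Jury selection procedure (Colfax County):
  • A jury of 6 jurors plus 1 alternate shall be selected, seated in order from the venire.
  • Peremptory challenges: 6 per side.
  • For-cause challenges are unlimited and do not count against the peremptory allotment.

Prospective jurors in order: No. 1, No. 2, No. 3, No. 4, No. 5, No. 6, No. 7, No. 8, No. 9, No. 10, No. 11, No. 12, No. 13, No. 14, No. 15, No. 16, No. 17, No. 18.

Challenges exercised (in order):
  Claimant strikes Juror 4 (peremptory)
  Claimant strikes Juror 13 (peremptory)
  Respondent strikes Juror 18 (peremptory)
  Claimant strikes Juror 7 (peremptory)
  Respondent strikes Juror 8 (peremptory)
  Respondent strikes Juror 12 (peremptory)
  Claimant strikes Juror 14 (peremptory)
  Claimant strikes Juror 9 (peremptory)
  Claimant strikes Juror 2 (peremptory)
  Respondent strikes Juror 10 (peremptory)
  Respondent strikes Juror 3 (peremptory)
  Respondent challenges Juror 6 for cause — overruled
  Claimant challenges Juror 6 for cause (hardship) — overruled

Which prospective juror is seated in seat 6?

Removed: #2, #3, #4, #7, #8, #9, #10, #12, #13, #14, #18. (#6 stays — for-cause denied.)
Seating in order: seats 1–6 → #1, #5, #6, #11, #15, #16; alternates → #17.
So seat 6 is #16.

16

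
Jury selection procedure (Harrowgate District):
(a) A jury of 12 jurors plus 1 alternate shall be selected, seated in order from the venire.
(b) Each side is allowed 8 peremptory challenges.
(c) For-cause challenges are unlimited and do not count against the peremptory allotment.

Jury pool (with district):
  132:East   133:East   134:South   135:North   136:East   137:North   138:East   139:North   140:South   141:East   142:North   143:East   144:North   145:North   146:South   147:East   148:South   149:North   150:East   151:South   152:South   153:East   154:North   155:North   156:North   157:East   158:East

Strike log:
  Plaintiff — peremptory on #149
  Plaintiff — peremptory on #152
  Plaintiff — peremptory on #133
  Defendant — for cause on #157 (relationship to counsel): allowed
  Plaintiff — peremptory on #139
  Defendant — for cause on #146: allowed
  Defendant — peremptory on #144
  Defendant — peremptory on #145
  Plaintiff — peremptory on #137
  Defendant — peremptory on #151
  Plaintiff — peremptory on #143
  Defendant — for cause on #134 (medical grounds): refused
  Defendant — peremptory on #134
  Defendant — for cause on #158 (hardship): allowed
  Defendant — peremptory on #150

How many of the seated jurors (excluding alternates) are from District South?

Removed: #133, #134, #137, #139, #143, #144, #145, #146, #149, #150, #151, #152, #157, #158.
Seated jurors 1–12: #132, #135, #136, #138, #140, #141, #142, #147, #148, #153, #154, #155 (alternates #156 not counted).
Of those, in District South: #140, #148 → 2.

2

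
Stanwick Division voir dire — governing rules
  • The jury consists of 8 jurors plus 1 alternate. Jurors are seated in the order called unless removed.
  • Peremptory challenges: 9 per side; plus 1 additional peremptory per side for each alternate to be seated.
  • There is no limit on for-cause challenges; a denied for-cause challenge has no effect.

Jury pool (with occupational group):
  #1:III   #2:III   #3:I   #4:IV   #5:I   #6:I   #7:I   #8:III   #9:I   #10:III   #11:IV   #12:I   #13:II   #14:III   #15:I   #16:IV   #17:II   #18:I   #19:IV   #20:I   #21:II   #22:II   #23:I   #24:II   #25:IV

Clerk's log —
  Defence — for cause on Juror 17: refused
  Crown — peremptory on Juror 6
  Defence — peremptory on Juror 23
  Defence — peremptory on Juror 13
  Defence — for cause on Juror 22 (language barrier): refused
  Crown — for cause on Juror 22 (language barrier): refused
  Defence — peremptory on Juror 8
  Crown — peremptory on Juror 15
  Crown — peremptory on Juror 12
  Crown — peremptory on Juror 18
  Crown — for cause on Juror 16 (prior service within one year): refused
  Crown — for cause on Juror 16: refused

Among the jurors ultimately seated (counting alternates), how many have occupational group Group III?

Removed: #6, #8, #12, #13, #15, #18, #23.
Seated (9 incl. alternates): #1, #2, #3, #4, #5, #7, #9, #10, #11.
Of those, in Group III: #1, #2, #10 → 3.

3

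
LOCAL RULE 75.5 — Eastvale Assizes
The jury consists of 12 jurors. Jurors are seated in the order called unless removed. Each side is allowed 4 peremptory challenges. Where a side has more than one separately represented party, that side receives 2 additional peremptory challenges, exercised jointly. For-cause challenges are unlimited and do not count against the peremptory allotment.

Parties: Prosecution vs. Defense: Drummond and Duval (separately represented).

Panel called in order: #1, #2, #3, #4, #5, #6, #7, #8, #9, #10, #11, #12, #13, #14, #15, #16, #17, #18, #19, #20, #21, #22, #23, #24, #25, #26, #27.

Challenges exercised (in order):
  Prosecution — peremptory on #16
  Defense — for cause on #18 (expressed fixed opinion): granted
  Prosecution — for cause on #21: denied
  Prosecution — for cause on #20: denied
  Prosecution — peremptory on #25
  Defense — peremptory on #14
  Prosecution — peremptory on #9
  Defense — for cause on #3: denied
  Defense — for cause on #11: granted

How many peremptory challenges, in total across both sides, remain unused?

Prosecution allotment: 4. Defense allotment: 4 base + 2 multi-party = 6.
Prosecution peremptories used: #16, #25, #9 — 3 (for-cause on #21, #20 don't count).
Defense peremptories used: #14 — 1 (for-cause on #18, #3, #11 don't count).
Remaining: (4 − 3) + (6 − 1) = 6.

6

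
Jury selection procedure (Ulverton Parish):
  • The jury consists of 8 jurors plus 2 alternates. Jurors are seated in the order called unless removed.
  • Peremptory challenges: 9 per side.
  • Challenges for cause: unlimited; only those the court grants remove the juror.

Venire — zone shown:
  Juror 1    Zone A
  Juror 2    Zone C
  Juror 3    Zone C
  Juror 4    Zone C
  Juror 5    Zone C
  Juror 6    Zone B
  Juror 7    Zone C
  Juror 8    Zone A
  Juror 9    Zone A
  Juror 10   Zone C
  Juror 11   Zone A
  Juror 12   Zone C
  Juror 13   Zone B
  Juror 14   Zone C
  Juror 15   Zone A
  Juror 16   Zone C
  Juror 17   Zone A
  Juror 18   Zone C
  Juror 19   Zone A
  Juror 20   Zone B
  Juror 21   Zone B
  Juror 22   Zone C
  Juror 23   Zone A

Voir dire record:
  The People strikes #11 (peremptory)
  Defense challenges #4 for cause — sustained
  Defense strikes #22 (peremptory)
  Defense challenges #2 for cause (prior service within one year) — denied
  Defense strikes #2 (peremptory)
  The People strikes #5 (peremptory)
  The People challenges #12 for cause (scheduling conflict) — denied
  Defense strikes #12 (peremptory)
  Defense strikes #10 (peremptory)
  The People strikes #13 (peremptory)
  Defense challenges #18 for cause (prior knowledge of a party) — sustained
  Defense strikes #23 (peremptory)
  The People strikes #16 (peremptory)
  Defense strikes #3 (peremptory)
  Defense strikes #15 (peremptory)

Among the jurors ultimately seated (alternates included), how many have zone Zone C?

2

Removed: #2, #3, #4, #5, #10, #11, #12, #13, #15, #16, #18, #22, #23.
Seated (10 incl. alternates): #1, #6, #7, #8, #9, #14, #17, #19, #20, #21.
Of those, in Zone C: #7, #14 → 2.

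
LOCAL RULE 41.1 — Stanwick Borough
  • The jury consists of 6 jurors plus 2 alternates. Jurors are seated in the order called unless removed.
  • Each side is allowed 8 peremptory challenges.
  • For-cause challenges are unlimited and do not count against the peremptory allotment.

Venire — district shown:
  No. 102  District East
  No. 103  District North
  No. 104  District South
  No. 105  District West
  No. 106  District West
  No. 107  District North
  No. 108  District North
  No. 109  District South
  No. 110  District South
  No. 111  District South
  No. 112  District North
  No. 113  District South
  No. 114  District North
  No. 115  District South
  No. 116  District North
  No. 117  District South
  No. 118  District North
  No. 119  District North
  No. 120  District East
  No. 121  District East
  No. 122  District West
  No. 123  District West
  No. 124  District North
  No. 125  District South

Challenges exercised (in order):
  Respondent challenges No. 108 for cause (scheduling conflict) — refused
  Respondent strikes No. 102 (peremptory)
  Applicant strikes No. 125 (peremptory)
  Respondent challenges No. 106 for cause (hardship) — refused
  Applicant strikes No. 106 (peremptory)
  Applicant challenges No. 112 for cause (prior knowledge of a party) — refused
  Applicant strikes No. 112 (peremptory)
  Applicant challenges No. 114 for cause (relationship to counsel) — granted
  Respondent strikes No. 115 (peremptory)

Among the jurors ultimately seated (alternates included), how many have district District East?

Removed: #102, #106, #112, #114, #115, #125.
Seated (8 incl. alternates): #103, #104, #105, #107, #108, #109, #110, #111.
None of those are in District East → 0.

0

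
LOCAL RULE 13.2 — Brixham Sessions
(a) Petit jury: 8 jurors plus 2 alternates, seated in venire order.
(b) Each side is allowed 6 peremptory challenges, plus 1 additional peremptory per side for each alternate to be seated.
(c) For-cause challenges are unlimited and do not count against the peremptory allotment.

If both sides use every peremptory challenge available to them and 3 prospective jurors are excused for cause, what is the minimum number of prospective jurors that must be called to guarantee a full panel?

29

Seats to fill: 8 + 2 alternates = 10.
Peremptories: 6 + 1×2 = 8 per side × 2 sides = 16.
For-cause removals: 3.
Minimum venire: 10 + 16 + 3 = 29.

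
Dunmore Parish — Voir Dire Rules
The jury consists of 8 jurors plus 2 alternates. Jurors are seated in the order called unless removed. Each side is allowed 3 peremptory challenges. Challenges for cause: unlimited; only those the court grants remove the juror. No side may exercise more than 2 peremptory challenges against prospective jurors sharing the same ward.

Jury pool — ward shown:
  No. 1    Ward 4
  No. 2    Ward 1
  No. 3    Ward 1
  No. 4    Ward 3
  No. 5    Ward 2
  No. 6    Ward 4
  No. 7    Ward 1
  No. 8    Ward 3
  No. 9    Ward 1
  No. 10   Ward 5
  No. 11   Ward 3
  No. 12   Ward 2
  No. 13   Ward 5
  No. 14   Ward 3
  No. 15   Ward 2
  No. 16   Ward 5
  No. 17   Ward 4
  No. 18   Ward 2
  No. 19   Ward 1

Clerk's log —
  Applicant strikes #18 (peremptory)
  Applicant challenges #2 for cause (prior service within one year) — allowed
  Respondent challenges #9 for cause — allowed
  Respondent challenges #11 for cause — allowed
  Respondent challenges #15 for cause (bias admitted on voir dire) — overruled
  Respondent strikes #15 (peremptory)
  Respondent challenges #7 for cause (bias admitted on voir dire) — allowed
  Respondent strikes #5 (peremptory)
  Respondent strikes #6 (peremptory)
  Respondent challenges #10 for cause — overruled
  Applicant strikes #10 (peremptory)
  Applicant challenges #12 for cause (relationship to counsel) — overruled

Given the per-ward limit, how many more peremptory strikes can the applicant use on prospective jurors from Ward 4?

1

Applicant peremptories so far: #18, #10 — 2 of 3 used, 1 left overall.
Against Ward 4: none yet — per-ward cap 2 leaves 2.
Binding limit: min(1, 2) = 1.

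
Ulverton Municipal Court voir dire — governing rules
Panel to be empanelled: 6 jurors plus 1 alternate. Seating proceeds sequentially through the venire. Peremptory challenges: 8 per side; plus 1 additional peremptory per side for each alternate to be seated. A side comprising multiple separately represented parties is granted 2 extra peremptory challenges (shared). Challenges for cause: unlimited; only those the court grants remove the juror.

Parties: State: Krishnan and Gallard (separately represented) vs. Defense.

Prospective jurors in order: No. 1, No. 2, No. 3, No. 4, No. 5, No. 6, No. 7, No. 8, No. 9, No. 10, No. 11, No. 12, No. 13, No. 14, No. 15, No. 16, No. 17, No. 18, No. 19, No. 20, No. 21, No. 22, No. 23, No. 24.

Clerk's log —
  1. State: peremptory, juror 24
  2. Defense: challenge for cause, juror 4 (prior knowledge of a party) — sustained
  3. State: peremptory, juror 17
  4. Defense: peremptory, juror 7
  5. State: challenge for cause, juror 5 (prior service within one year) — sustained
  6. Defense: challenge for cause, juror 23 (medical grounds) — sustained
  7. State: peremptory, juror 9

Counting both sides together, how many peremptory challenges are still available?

State allotment: 8 base + 1 × 1 alternate + 2 multi-party = 11. Defense allotment: 8 base + 1 × 1 alternate = 9.
State peremptories used: #24, #17, #9 — 3 (the for-cause on #5 doesn't count).
Defense peremptories used: #7 — 1 (for-cause on #4, #23 don't count).
Remaining: (11 − 3) + (9 − 1) = 16.

16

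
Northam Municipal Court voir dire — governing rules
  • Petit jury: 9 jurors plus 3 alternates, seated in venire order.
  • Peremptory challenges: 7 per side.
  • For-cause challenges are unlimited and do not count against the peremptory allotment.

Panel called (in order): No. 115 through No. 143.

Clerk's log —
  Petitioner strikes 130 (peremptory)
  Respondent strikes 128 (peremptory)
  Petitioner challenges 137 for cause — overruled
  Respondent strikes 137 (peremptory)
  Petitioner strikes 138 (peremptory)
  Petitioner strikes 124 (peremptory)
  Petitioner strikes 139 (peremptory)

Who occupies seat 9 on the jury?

Removed: #124, #128, #130, #137, #138, #139.
Filling seats in venire order through position 9: #115, #116, #117, #118, #119, #120, #121, #122, #123.
So seat 9 is #123.

123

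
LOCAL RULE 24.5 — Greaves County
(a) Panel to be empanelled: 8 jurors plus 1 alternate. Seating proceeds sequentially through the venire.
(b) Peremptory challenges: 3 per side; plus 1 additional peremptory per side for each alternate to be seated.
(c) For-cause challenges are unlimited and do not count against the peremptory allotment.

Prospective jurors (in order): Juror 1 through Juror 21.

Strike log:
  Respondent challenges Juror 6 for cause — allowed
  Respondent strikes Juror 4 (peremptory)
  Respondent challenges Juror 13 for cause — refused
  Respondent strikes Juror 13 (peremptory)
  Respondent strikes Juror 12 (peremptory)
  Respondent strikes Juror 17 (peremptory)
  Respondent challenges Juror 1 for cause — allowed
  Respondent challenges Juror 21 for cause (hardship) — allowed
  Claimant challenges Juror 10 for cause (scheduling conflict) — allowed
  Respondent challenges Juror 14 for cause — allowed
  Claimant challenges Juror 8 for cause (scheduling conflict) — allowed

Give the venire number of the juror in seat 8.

Removed: #1, #4, #6, #8, #10, #12, #13, #14, #17, #21.
Seating in order: seats 1–8 → #2, #3, #5, #7, #9, #11, #15, #16; alternates → #18.
So seat 8 is #16.

16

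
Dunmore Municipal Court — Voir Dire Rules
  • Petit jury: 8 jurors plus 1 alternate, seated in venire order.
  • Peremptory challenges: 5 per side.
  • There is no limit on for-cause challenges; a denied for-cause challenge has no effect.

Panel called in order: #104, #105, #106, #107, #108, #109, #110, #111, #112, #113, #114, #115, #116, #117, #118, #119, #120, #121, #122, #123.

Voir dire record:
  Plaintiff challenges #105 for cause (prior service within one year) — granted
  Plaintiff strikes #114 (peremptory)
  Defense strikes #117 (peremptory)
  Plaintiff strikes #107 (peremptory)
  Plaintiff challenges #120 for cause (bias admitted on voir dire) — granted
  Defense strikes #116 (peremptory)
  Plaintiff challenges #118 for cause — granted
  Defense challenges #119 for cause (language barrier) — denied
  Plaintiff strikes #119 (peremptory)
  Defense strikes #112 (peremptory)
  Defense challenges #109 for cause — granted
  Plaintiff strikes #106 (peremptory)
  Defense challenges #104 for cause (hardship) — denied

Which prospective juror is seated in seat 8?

122

Removed: #105, #106, #107, #109, #112, #114, #116, #117, #118, #119, #120. (#104 stays — for-cause denied.)
Seating in order: seats 1–8 → #104, #108, #110, #111, #113, #115, #121, #122; alternates → #123.
So seat 8 is #122.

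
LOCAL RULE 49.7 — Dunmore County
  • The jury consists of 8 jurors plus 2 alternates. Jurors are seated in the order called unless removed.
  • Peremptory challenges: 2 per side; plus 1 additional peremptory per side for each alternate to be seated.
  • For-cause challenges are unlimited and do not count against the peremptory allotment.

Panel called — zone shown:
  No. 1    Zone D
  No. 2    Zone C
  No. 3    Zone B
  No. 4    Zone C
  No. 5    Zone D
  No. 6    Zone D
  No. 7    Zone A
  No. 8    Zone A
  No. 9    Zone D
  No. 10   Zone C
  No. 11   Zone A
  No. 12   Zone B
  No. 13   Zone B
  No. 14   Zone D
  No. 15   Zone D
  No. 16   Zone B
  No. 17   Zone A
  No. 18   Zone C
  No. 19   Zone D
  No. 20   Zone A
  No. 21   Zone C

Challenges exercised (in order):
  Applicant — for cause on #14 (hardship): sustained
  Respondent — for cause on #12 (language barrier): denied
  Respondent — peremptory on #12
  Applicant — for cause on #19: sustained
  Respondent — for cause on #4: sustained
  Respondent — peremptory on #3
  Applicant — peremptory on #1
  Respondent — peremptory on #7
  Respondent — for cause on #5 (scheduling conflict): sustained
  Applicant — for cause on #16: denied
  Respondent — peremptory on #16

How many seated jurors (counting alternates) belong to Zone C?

Removed: #1, #3, #4, #5, #7, #12, #14, #16, #19.
Seated (10 incl. alternates): #2, #6, #8, #9, #10, #11, #13, #15, #17, #18.
Of those, in Zone C: #2, #10, #18 → 3.

3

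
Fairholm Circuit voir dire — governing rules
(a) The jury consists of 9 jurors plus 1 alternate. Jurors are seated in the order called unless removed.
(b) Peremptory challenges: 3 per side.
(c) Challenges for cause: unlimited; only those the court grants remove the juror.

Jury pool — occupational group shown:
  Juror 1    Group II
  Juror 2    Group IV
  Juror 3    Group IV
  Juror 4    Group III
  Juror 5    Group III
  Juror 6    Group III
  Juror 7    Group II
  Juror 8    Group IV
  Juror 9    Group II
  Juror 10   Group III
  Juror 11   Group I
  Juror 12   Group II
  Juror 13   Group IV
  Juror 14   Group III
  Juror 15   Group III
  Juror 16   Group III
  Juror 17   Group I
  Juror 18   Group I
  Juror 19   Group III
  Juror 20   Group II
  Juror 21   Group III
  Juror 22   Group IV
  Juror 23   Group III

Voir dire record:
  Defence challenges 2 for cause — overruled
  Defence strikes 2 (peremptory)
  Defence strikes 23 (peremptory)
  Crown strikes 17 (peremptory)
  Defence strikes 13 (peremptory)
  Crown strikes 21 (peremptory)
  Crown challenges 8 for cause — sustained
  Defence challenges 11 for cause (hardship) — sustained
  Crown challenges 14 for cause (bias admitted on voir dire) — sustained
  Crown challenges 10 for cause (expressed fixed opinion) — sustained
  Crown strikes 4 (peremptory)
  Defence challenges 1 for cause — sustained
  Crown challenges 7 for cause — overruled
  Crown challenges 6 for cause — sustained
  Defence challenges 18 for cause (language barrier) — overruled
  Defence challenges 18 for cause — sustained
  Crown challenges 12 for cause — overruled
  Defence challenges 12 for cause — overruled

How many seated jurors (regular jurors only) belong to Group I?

Removed: #1, #2, #4, #6, #8, #10, #11, #13, #14, #17, #18, #21, #23.
Seated jurors 1–9: #3, #5, #7, #9, #12, #15, #16, #19, #20 (alternates #22 not counted).
None of those are in Group I → 0.

0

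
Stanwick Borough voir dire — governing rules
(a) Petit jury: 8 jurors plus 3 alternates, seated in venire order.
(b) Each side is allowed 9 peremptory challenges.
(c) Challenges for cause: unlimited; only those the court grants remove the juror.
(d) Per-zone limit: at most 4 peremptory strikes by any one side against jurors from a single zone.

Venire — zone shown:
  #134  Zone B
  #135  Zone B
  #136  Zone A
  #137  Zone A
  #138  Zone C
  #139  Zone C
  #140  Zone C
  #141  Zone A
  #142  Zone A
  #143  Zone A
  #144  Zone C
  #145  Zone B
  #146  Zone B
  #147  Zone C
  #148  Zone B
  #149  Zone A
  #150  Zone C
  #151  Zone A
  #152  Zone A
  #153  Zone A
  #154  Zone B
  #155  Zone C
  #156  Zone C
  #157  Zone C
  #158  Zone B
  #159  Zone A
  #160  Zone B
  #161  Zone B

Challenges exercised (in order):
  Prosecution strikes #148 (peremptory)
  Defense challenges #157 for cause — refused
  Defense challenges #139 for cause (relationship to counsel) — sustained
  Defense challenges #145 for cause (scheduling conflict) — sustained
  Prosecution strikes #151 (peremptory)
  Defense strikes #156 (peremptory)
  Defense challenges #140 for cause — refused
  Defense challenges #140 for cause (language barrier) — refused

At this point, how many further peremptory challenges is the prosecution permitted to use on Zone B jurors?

3

Prosecution peremptories so far: #148, #151 — 2 of 9 used, 7 left overall.
Against Zone B: #148 — 1 used; per-zone cap 4 leaves 3.
Binding limit: min(7, 3) = 3.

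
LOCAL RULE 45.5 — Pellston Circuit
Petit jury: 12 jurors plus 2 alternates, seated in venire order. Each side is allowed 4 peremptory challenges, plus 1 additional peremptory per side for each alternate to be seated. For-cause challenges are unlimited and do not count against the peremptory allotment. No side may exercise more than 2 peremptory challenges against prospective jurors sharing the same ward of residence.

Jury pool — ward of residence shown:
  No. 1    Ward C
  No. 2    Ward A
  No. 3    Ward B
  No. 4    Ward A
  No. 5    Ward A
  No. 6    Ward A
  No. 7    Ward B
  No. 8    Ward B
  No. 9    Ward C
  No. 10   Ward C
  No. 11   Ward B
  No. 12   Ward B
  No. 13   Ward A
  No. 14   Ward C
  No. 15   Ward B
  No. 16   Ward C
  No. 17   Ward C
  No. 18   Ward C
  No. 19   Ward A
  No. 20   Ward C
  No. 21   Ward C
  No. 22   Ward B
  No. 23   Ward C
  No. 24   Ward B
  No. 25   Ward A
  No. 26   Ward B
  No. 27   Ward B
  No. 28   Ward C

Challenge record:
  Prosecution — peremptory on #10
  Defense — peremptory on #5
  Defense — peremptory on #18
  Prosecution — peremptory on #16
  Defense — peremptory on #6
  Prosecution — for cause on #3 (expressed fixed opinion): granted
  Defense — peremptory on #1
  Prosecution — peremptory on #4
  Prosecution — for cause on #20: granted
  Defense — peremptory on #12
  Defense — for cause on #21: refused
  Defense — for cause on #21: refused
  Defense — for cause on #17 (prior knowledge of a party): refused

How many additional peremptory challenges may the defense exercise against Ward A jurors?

0

Defense peremptories so far: #5, #18, #6, #1, #12 — 5 of 6 used, 1 left overall.
Against Ward A: #5, #6 — 2 used; per-ward cap 2 leaves 0.
Binding limit: min(1, 0) = 0.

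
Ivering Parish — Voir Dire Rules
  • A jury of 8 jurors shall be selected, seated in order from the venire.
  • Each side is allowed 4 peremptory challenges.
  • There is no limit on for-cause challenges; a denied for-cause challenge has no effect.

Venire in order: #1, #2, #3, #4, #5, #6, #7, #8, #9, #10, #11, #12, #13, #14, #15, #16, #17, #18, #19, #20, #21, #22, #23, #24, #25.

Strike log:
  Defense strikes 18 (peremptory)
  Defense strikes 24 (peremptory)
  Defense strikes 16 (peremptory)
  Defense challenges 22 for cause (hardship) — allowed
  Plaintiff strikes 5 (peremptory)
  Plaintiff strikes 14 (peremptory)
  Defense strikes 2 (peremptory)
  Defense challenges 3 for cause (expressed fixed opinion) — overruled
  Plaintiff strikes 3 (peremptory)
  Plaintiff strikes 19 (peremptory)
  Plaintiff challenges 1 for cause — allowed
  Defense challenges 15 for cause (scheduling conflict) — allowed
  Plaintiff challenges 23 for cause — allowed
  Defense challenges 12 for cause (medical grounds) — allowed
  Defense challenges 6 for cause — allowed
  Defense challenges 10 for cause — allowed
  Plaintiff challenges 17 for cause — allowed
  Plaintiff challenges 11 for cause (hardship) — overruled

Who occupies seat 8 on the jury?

Removed: #1, #2, #3, #5, #6, #10, #12, #14, #15, #16, #17, #18, #19, #22, #23, #24. (#11 stays — for-cause denied.)
Seating in order: seats 1–8 → #4, #7, #8, #9, #11, #13, #20, #21.
So seat 8 is #21.

21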